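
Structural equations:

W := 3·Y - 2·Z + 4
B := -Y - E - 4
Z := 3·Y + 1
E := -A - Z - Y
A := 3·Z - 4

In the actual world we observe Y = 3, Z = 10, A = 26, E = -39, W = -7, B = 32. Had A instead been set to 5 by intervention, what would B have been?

11

The intervention breaks the incoming arrows to A: A := 3·Z - 4 no longer applies, and A = 5.
Z = 3·Y + 1  [with Y=3]  = 10
E = -A - Z - Y  [with A=5, Z=10, Y=3]  = -18
B = -Y - E - 4  [with Y=3, E=-18]  = 11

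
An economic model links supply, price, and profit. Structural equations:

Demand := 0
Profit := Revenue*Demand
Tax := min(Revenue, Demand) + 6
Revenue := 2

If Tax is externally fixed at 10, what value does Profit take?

0

The intervention breaks the incoming arrows to Tax: Tax := min(Revenue, Demand) + 6 no longer applies, and Tax = 10.
Profit is not downstream of the intervention, so its value is determined by the original equations.
Profit = Revenue*Demand  [with Revenue=2, Demand=0]  = 0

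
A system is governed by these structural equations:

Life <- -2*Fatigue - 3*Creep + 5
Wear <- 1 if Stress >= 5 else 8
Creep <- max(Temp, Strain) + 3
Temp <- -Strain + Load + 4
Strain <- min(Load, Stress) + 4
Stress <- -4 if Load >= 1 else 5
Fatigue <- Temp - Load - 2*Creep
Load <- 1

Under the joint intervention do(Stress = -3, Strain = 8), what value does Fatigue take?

-26

Under do(Stress = -3, Strain = 8), each intervened variable's structural equation is replaced by its fixed value.
Temp = -Strain + Load + 4  [with Strain=8, Load=1]  = -3
Creep = max(Temp, Strain) + 3  [with Temp=-3, Strain=8]  = 11
Fatigue = Temp - Load - 2*Creep  [with Temp=-3, Load=1, Creep=11]  = -26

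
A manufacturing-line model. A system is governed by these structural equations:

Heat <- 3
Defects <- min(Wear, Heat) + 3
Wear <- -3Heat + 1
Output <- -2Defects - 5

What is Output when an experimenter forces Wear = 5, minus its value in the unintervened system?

-22

Under do(Wear=5), the mechanism Wear <- -3Heat + 1 is discarded; Wear is fixed at 5.
Defects = min(Wear, Heat) + 3  [with Wear=5, Heat=3]  = 6
Output = -2Defects - 5  [with Defects=6]  = -17
Without intervention: Wear = -3Heat + 1  [with Heat=3]  = -8; Defects = min(Wear, Heat) + 3  [with Wear=-8, Heat=3]  = -5; Output = -2Defects - 5  [with Defects=-5]  = 5.
Change = -17 − 5 = -22.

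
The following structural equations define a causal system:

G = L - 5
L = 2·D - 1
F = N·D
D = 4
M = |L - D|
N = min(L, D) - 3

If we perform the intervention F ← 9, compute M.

3

Intervening sets F = 9 and removes its equation (F = N·D).
No directed path runs from F to M, so M keeps its natural value.
L = 2·D - 1  [with D=4]  = 7
M = |L - D|  [with L=7, D=4]  = 3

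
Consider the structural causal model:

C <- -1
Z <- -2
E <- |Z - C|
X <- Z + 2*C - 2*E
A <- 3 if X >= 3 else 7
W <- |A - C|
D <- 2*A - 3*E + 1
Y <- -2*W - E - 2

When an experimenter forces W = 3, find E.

1

do(W=3) replaces the equation W <- |A - C| with the constant W = 3.
E is not downstream of the intervention, so its value is determined by the original equations.
E = |Z - C|  [with Z=-2, C=-1]  = 1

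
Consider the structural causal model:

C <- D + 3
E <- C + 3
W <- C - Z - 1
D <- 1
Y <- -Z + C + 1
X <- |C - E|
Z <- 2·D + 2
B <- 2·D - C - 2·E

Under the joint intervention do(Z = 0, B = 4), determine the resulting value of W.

3

Under do(Z = 0, B = 4), each intervened variable's structural equation is replaced by its fixed value.
C = D + 3  [with D=1]  = 4
W = C - Z - 1  [with C=4, Z=0]  = 3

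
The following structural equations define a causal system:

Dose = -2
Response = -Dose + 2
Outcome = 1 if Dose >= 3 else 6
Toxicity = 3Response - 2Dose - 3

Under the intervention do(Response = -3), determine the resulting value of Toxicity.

-8

The intervention breaks the incoming arrows to Response: Response = -Dose + 2 no longer applies, and Response = -3.
Toxicity = 3Response - 2Dose - 3  [with Response=-3, Dose=-2]  = -8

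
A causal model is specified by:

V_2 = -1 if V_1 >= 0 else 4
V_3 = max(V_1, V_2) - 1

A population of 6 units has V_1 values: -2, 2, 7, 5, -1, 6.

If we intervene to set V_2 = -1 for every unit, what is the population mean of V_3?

2

Under do(V_2=-1), V_2's equation is replaced by V_2=-1 for every unit. Per-unit V_3: -2, 1, 6, 4, -2, 5. Mean = 2.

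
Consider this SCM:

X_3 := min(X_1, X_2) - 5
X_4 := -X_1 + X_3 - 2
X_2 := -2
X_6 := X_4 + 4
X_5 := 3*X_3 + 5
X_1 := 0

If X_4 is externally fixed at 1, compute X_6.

Under do(X_4=1), the mechanism X_4 := -X_1 + X_3 - 2 is discarded; X_4 is fixed at 1.
X_6 = X_4 + 4  [with X_4=1]  = 5

5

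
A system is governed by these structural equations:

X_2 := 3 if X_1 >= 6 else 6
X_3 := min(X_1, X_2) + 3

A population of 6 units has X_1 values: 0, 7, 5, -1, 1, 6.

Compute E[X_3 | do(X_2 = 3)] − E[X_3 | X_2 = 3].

-1.5

Under do(X_2=3), X_2's equation is replaced by X_2=3 for every unit. Per-unit X_3: 3, 6, 6, 2, 4, 6. Mean = 4.5.
Observing X_2=3 restricts to units where X_2's equation naturally yields 3: X_1 ∈ {7, 6}. In that subpopulation X_3 = 6, 6, mean 6.
Difference = 4.5 − 6 = -1.5.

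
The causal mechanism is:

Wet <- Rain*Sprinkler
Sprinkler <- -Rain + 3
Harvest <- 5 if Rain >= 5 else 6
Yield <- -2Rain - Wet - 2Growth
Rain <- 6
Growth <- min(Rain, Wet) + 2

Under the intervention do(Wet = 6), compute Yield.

do(Wet=6) replaces the equation Wet <- Rain*Sprinkler with the constant Wet = 6.
Growth = min(Rain, Wet) + 2  [with Rain=6, Wet=6]  = 8
Yield = -2Rain - Wet - 2Growth  [with Rain=6, Wet=6, Growth=8]  = -34

-34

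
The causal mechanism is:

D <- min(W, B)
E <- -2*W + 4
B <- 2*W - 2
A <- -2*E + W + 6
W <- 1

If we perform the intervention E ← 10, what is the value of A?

do(E=10) replaces the equation E <- -2*W + 4 with the constant E = 10.
A = -2*E + W + 6  [with E=10, W=1]  = -13

-13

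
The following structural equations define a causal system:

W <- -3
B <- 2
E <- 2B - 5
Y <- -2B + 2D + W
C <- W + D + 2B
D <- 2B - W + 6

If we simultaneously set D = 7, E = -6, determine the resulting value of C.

The joint intervention fixes D = 7, E = -6, removing each variable's own equation.
C = W + D + 2B  [with W=-3, D=7, B=2]  = 8

8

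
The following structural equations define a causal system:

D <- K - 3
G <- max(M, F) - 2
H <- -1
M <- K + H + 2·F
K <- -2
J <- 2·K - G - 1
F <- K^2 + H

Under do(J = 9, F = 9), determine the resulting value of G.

13

Under do(J = 9, F = 9), each intervened variable's structural equation is replaced by its fixed value.
M = K + H + 2·F  [with K=-2, H=-1, F=9]  = 15
G = max(M, F) - 2  [with M=15, F=9]  = 13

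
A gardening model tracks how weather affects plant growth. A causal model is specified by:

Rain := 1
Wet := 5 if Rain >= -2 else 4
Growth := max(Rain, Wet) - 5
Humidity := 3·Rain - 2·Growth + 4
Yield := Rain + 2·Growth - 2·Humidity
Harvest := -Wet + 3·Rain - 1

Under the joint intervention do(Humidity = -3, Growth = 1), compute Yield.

The joint intervention fixes Humidity = -3, Growth = 1, removing each variable's own equation.
Yield = Rain + 2·Growth - 2·Humidity  [with Rain=1, Growth=1, Humidity=-3]  = 9

9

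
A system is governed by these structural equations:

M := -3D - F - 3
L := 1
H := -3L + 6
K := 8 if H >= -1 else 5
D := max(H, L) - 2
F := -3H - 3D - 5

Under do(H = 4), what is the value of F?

-23

Under do(H=4), the mechanism H := -3L + 6 is discarded; H is fixed at 4.
D = max(H, L) - 2  [with H=4, L=1]  = 2
F = -3H - 3D - 5  [with H=4, D=2]  = -23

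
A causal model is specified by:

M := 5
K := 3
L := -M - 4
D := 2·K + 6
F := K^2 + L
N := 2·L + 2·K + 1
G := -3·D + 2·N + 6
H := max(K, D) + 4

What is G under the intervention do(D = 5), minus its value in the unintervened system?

The intervention breaks the incoming arrows to D: D := 2·K + 6 no longer applies, and D = 5.
L = -M - 4  [with M=5]  = -9
N = 2·L + 2·K + 1  [with L=-9, K=3]  = -11
G = -3·D + 2·N + 6  [with D=5, N=-11]  = -31
Without intervention: L = -M - 4  [with M=5]  = -9; D = 2·K + 6  [with K=3]  = 12; N = 2·L + 2·K + 1  [with L=-9, K=3]  = -11; G = -3·D + 2·N + 6  [with D=12, N=-11]  = -52.
Change = -31 − (-52) = 21.

21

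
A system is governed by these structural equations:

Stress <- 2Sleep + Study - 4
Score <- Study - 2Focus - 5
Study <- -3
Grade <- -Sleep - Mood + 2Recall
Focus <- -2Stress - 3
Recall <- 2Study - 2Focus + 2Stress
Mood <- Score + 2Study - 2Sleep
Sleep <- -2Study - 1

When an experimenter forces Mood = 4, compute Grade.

27

Intervening sets Mood = 4 and removes its equation (Mood <- Score + 2Study - 2Sleep).
Sleep = -2Study - 1  [with Study=-3]  = 5
Stress = 2Sleep + Study - 4  [with Sleep=5, Study=-3]  = 3
Focus = -2Stress - 3  [with Stress=3]  = -9
Recall = 2Study - 2Focus + 2Stress  [with Study=-3, Focus=-9, Stress=3]  = 18
Grade = -Sleep - Mood + 2Recall  [with Sleep=5, Mood=4, Recall=18]  = 27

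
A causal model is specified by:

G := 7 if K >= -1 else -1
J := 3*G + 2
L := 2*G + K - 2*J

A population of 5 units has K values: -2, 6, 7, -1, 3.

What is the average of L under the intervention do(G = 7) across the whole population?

The intervention sets G=7 in all 5 units regardless of K. Recomputing L per unit gives -34, -26, -25, -33, -29; average -29.4.

-29.4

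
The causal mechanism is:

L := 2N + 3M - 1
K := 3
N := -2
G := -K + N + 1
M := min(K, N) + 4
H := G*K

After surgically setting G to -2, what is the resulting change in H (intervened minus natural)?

6

The intervention breaks the incoming arrows to G: G := -K + N + 1 no longer applies, and G = -2.
H = G*K  [with G=-2, K=3]  = -6
Without intervention: G = -K + N + 1  [with K=3, N=-2]  = -4; H = G*K  [with G=-4, K=3]  = -12.
Change = -6 − (-12) = 6.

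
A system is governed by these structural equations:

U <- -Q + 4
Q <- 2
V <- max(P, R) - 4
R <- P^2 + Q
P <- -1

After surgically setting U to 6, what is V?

-1

The intervention breaks the incoming arrows to U: U <- -Q + 4 no longer applies, and U = 6.
Since V is not a descendant of the intervened variable, it is unaffected.
R = P^2 + Q  [with P=-1, Q=2]  = 3
V = max(P, R) - 4  [with P=-1, R=3]  = -1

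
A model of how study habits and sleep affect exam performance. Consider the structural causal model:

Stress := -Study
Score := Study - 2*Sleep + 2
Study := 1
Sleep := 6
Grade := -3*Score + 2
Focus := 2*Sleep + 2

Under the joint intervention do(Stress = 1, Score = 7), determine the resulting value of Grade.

Setting Stress = 1, Score = 7 by intervention discards those variables' equations.
Grade = -3*Score + 2  [with Score=7]  = -19

-19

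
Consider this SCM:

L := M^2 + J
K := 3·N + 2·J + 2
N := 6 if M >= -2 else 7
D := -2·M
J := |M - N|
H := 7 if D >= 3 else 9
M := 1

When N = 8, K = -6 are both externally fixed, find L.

The joint intervention fixes N = 8, K = -6, removing each variable's own equation.
J = |M - N|  [with M=1, N=8]  = 7
L = M^2 + J  [with M=1, J=7]  = 8

8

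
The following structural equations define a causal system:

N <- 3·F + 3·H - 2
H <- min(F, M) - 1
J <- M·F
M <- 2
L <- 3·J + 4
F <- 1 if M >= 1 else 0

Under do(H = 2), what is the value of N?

7

Under do(H=2), the mechanism H <- min(F, M) - 1 is discarded; H is fixed at 2.
F = 1 if M >= 1 else 0  [with M=2]  = 1
N = 3·F + 3·H - 2  [with F=1, H=2]  = 7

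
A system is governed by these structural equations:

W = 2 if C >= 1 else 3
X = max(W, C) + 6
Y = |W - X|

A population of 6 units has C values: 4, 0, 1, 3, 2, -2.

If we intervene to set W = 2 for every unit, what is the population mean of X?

8.5

The intervention sets W=2 in all 6 units regardless of C. Recomputing X per unit gives 10, 8, 8, 9, 8, 8; average 8.5.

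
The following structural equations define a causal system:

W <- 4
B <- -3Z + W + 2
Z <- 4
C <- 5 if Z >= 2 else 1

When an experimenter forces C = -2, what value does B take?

Under do(C=-2), the mechanism C <- 5 if Z >= 2 else 1 is discarded; C is fixed at -2.
Since B is not a descendant of the intervened variable, it is unaffected.
B = -3Z + W + 2  [with Z=4, W=4]  = -6

-6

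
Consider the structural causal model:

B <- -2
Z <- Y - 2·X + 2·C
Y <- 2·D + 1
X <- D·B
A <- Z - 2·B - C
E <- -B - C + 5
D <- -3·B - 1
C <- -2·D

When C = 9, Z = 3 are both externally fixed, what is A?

Setting C = 9, Z = 3 by intervention discards those variables' equations.
A = Z - 2·B - C  [with Z=3, B=-2, C=9]  = -2

-2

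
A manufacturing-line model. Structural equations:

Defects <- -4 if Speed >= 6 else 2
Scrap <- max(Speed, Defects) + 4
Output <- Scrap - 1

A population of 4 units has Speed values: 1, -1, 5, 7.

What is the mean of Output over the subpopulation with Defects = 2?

6

Conditioning on Defects=2 selects the 3 unit(s) with Speed ∈ {1, -1, 5}. Their Output values: 5, 5, 8. Mean = 6.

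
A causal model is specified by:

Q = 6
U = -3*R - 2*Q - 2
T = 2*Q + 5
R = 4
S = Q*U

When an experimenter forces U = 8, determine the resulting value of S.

The intervention breaks the incoming arrows to U: U = -3*R - 2*Q - 2 no longer applies, and U = 8.
S = Q*U  [with Q=6, U=8]  = 48

48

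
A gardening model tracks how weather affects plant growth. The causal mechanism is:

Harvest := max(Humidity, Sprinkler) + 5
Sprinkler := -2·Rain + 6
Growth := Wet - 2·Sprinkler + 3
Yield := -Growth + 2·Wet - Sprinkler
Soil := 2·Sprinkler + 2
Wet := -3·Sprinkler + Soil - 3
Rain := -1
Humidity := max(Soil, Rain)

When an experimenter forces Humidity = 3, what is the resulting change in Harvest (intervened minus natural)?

Intervening sets Humidity = 3 and removes its equation (Humidity := max(Soil, Rain)).
Sprinkler = -2·Rain + 6  [with Rain=-1]  = 8
Harvest = max(Humidity, Sprinkler) + 5  [with Humidity=3, Sprinkler=8]  = 13
Without intervention: Sprinkler = -2·Rain + 6  [with Rain=-1]  = 8; Soil = 2·Sprinkler + 2  [with Sprinkler=8]  = 18; Humidity = max(Soil, Rain)  [with Soil=18, Rain=-1]  = 18; Harvest = max(Humidity, Sprinkler) + 5  [with Humidity=18, Sprinkler=8]  = 23.
Change = 13 − 23 = -10.

-10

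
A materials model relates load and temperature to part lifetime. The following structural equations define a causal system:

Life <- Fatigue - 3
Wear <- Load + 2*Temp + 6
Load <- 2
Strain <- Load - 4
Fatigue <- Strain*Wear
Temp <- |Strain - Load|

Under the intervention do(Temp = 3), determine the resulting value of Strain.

Under do(Temp=3), the mechanism Temp <- |Strain - Load| is discarded; Temp is fixed at 3.
Since Strain is not a descendant of the intervened variable, it is unaffected.
Strain = Load - 4  [with Load=2]  = -2

-2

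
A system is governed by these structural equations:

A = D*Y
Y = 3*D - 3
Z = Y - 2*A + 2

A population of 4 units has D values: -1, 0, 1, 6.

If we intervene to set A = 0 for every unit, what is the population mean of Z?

The intervention sets A=0 in all 4 units regardless of D. Recomputing Z per unit gives -4, -1, 2, 17; average 3.5.

3.5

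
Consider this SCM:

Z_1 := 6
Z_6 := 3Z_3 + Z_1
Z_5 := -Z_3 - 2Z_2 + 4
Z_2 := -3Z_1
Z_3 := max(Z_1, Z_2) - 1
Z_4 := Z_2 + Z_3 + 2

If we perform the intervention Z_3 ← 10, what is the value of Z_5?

do(Z_3=10) replaces the equation Z_3 := max(Z_1, Z_2) - 1 with the constant Z_3 = 10.
Z_2 = -3Z_1  [with Z_1=6]  = -18
Z_5 = -Z_3 - 2Z_2 + 4  [with Z_3=10, Z_2=-18]  = 30

30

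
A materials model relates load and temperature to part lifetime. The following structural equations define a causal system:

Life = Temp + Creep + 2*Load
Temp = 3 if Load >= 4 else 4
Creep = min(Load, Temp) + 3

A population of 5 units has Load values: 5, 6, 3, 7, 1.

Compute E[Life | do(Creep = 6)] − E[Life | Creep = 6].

-1.55

The intervention sets Creep=6 in all 5 units regardless of Load. Recomputing Life per unit gives 19, 21, 16, 23, 12; average 18.2.
Observing Creep=6 restricts to units where Creep's equation naturally yields 6: Load ∈ {5, 6, 3, 7}. In that subpopulation Life = 19, 21, 16, 23, mean 19.75.
Difference = 18.2 − 19.75 = -1.55.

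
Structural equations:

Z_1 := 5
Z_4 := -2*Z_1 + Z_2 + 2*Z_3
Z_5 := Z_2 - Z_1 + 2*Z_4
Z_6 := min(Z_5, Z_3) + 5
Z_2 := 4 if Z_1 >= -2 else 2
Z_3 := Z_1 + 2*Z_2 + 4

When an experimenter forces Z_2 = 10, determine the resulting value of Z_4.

58

Under do(Z_2=10), the mechanism Z_2 := 4 if Z_1 >= -2 else 2 is discarded; Z_2 is fixed at 10.
Z_3 = Z_1 + 2*Z_2 + 4  [with Z_1=5, Z_2=10]  = 29
Z_4 = -2*Z_1 + Z_2 + 2*Z_3  [with Z_1=5, Z_2=10, Z_3=29]  = 58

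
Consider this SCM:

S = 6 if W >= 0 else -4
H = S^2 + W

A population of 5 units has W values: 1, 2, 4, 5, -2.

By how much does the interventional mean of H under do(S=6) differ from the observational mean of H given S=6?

The intervention sets S=6 in all 5 units regardless of W. Recomputing H per unit gives 37, 38, 40, 41, 34; average 38.
Observing S=6 restricts to units where S's equation naturally yields 6: W ∈ {1, 2, 4, 5}. In that subpopulation H = 37, 38, 40, 41, mean 39.
Difference = 38 − 39 = -1.

-1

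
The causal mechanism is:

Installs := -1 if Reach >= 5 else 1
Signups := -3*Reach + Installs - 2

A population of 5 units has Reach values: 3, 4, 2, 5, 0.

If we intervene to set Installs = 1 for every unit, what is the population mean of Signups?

-9.4

Every unit gets Installs=1 under the intervention. Signups values become -10, -13, -7, -16, -1; E[Signups|do(Installs=1)] = -9.4.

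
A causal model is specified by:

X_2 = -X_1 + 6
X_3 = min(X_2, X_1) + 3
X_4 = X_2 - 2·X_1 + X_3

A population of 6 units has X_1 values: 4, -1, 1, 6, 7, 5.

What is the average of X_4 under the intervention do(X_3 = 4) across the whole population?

-1

The intervention sets X_3=4 in all 6 units regardless of X_1. Recomputing X_4 per unit gives -2, 13, 7, -8, -11, -5; average -1.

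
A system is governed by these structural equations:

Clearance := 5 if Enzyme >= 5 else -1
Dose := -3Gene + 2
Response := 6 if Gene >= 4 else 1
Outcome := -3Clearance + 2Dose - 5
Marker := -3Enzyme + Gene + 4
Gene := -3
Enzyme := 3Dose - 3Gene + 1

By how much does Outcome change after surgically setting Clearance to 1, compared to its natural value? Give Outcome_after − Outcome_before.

12

Intervening sets Clearance = 1 and removes its equation (Clearance := 5 if Enzyme >= 5 else -1).
Dose = -3Gene + 2  [with Gene=-3]  = 11
Outcome = -3Clearance + 2Dose - 5  [with Clearance=1, Dose=11]  = 14
Without intervention: Dose = -3Gene + 2  [with Gene=-3]  = 11; Enzyme = 3Dose - 3Gene + 1  [with Dose=11, Gene=-3]  = 43; Clearance = 5 if Enzyme >= 5 else -1  [with Enzyme=43]  = 5; Outcome = -3Clearance + 2Dose - 5  [with Clearance=5, Dose=11]  = 2.
Change = 14 − 2 = 12.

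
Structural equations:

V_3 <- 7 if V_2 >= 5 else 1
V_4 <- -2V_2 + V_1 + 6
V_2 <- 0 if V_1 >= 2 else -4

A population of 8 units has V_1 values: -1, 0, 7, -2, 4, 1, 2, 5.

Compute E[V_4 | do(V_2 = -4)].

The intervention sets V_2=-4 in all 8 units regardless of V_1. Recomputing V_4 per unit gives 13, 14, 21, 12, 18, 15, 16, 19; average 16.

16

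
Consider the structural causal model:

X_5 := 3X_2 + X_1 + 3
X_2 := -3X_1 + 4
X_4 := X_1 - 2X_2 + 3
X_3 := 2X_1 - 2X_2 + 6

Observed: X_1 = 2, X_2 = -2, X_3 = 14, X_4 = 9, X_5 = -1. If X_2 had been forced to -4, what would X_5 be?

-7

do(X_2=-4) replaces the equation X_2 := -3X_1 + 4 with the constant X_2 = -4.
X_5 = 3X_2 + X_1 + 3  [with X_2=-4, X_1=2]  = -7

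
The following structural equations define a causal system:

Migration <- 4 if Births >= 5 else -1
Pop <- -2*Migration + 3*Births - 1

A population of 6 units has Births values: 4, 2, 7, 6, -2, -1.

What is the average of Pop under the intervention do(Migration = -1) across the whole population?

The intervention sets Migration=-1 in all 6 units regardless of Births. Recomputing Pop per unit gives 13, 7, 22, 19, -5, -2; average 9.

9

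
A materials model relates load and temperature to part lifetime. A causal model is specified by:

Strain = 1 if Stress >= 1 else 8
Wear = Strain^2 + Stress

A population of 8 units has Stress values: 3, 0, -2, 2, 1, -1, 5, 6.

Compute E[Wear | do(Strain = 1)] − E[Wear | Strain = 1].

-1.65

Every unit gets Strain=1 under the intervention. Wear values become 4, 1, -1, 3, 2, 0, 6, 7; E[Wear|do(Strain=1)] = 2.75.
E[Wear|Strain=1] averages over only the 5 units with Strain=1 (Stress = 3, 2, 1, 5, 6): Wear = 4, 3, 2, 6, 7, mean 4.4.
Difference = 2.75 − 4.4 = -1.65.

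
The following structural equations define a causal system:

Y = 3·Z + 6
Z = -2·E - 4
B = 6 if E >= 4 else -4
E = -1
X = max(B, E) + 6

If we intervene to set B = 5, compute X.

11

do(B=5) replaces the equation B = 6 if E >= 4 else -4 with the constant B = 5.
X = max(B, E) + 6  [with B=5, E=-1]  = 11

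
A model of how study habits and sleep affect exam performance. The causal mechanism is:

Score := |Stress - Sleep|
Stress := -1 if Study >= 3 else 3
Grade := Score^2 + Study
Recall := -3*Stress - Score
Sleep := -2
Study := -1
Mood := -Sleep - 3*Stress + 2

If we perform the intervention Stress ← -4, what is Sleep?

-2

Under do(Stress=-4), the mechanism Stress := -1 if Study >= 3 else 3 is discarded; Stress is fixed at -4.
Since Sleep is not a descendant of the intervened variable, it is unaffected.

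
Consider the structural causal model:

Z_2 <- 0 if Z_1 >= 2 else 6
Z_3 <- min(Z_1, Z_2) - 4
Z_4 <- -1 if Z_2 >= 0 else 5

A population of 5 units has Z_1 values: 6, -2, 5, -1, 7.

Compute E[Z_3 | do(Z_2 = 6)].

Under do(Z_2=6), Z_2's equation is replaced by Z_2=6 for every unit. Per-unit Z_3: 2, -6, 1, -5, 2. Mean = -1.2.

-1.2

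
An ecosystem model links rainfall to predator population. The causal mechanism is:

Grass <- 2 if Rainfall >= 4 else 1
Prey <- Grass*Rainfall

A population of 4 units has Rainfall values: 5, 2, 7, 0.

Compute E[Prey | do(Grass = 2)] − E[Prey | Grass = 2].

-5

Every unit gets Grass=2 under the intervention. Prey values become 10, 4, 14, 0; E[Prey|do(Grass=2)] = 7.
Conditioning on Grass=2 selects the 2 unit(s) with Rainfall ∈ {5, 7}. Their Prey values: 10, 14. Mean = 12.
Difference = 7 − 12 = -5.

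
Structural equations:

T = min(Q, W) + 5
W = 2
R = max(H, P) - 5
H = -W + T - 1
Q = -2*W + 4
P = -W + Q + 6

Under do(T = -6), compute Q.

The intervention breaks the incoming arrows to T: T = min(Q, W) + 5 no longer applies, and T = -6.
Since Q is not a descendant of the intervened variable, it is unaffected.
Q = -2*W + 4  [with W=2]  = 0

0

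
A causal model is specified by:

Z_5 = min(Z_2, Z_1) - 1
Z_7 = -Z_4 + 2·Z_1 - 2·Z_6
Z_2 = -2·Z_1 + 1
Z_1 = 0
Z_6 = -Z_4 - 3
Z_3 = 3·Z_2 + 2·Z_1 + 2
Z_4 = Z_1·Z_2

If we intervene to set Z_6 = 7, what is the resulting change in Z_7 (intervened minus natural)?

Intervening sets Z_6 = 7 and removes its equation (Z_6 = -Z_4 - 3).
Z_2 = -2·Z_1 + 1  [with Z_1=0]  = 1
Z_4 = Z_1·Z_2  [with Z_1=0, Z_2=1]  = 0
Z_7 = -Z_4 + 2·Z_1 - 2·Z_6  [with Z_4=0, Z_1=0, Z_6=7]  = -14
Without intervention: Z_2 = -2·Z_1 + 1  [with Z_1=0]  = 1; Z_4 = Z_1·Z_2  [with Z_1=0, Z_2=1]  = 0; Z_6 = -Z_4 - 3  [with Z_4=0]  = -3; Z_7 = -Z_4 + 2·Z_1 - 2·Z_6  [with Z_4=0, Z_1=0, Z_6=-3]  = 6.
Change = -14 − 6 = -20.

-20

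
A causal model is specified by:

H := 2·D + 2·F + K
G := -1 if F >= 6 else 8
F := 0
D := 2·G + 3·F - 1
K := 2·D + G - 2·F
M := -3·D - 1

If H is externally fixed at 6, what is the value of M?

The intervention breaks the incoming arrows to H: H := 2·D + 2·F + K no longer applies, and H = 6.
Since M is not a descendant of the intervened variable, it is unaffected.
G = -1 if F >= 6 else 8  [with F=0]  = 8
D = 2·G + 3·F - 1  [with G=8, F=0]  = 15
M = -3·D - 1  [with D=15]  = -46

-46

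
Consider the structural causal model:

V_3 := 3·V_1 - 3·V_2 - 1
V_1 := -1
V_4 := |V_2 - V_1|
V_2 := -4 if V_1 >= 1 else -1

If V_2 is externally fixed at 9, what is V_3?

-31

The intervention breaks the incoming arrows to V_2: V_2 := -4 if V_1 >= 1 else -1 no longer applies, and V_2 = 9.
V_3 = 3·V_1 - 3·V_2 - 1  [with V_1=-1, V_2=9]  = -31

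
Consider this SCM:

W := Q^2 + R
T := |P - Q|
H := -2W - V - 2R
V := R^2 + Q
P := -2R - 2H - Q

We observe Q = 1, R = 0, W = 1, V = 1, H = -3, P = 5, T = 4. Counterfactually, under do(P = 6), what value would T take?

Intervening sets P = 6 and removes its equation (P := -2R - 2H - Q).
T = |P - Q|  [with P=6, Q=1]  = 5

5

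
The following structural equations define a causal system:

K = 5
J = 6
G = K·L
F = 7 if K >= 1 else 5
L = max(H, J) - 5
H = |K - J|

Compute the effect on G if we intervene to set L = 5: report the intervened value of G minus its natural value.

20

The intervention breaks the incoming arrows to L: L = max(H, J) - 5 no longer applies, and L = 5.
G = K·L  [with K=5, L=5]  = 25
Without intervention: H = |K - J|  [with K=5, J=6]  = 1; L = max(H, J) - 5  [with H=1, J=6]  = 1; G = K·L  [with K=5, L=1]  = 5.
Change = 25 − 5 = 20.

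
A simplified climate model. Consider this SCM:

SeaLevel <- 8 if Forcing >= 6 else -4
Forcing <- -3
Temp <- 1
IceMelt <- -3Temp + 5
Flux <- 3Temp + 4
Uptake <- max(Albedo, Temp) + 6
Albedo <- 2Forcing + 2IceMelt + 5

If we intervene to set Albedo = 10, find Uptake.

The intervention breaks the incoming arrows to Albedo: Albedo <- 2Forcing + 2IceMelt + 5 no longer applies, and Albedo = 10.
Uptake = max(Albedo, Temp) + 6  [with Albedo=10, Temp=1]  = 16

16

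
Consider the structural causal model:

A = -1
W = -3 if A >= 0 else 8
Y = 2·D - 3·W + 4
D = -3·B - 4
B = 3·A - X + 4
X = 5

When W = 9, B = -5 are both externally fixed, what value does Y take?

-1

The joint intervention fixes W = 9, B = -5, removing each variable's own equation.
D = -3·B - 4  [with B=-5]  = 11
Y = 2·D - 3·W + 4  [with D=11, W=9]  = -1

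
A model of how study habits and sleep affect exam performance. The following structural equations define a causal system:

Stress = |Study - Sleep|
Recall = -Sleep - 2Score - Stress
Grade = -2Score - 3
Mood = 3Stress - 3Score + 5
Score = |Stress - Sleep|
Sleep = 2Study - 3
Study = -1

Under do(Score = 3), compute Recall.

Under do(Score=3), the mechanism Score = |Stress - Sleep| is discarded; Score is fixed at 3.
Sleep = 2Study - 3  [with Study=-1]  = -5
Stress = |Study - Sleep|  [with Study=-1, Sleep=-5]  = 4
Recall = -Sleep - 2Score - Stress  [with Sleep=-5, Score=3, Stress=4]  = -5

-5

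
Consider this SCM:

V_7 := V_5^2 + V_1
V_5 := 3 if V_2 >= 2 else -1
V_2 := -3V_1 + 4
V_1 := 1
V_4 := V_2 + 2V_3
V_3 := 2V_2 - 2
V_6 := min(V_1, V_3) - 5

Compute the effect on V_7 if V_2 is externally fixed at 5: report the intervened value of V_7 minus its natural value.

Under do(V_2=5), the mechanism V_2 := -3V_1 + 4 is discarded; V_2 is fixed at 5.
V_5 = 3 if V_2 >= 2 else -1  [with V_2=5]  = 3
V_7 = V_5^2 + V_1  [with V_5=3, V_1=1]  = 10
Without intervention: V_2 = -3V_1 + 4  [with V_1=1]  = 1; V_5 = 3 if V_2 >= 2 else -1  [with V_2=1]  = -1; V_7 = V_5^2 + V_1  [with V_5=-1, V_1=1]  = 2.
Change = 10 − 2 = 8.

8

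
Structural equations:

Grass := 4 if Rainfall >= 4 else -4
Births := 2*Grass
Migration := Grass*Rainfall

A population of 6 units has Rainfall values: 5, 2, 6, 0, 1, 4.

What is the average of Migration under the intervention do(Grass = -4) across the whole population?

Every unit gets Grass=-4 under the intervention. Migration values become -20, -8, -24, 0, -4, -16; E[Migration|do(Grass=-4)] = -12.

-12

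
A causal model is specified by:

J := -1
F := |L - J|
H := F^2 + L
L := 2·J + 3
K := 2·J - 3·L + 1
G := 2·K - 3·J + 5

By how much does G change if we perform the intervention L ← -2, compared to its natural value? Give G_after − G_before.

18

do(L=-2) replaces the equation L := 2·J + 3 with the constant L = -2.
K = 2·J - 3·L + 1  [with J=-1, L=-2]  = 5
G = 2·K - 3·J + 5  [with K=5, J=-1]  = 18
Without intervention: L = 2·J + 3  [with J=-1]  = 1; K = 2·J - 3·L + 1  [with J=-1, L=1]  = -4; G = 2·K - 3·J + 5  [with K=-4, J=-1]  = 0.
Change = 18 − 0 = 18.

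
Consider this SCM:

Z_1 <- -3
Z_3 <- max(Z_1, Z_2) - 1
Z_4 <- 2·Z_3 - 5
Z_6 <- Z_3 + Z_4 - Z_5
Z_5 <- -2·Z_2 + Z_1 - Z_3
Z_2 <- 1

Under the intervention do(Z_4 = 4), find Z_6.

Under do(Z_4=4), the mechanism Z_4 <- 2·Z_3 - 5 is discarded; Z_4 is fixed at 4.
Z_3 = max(Z_1, Z_2) - 1  [with Z_1=-3, Z_2=1]  = 0
Z_5 = -2·Z_2 + Z_1 - Z_3  [with Z_2=1, Z_1=-3, Z_3=0]  = -5
Z_6 = Z_3 + Z_4 - Z_5  [with Z_3=0, Z_4=4, Z_5=-5]  = 9

9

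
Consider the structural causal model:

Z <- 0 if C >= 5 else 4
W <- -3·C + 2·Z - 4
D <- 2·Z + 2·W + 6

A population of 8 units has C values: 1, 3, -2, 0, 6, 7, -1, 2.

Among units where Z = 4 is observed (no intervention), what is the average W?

2.5

E[W|Z=4] averages over only the 6 units with Z=4 (C = 1, 3, -2, 0, -1, 2): W = 1, -5, 10, 4, 7, -2, mean 2.5.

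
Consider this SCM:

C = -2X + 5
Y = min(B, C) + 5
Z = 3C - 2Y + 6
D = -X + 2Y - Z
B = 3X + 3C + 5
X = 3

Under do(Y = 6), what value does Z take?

Intervening sets Y = 6 and removes its equation (Y = min(B, C) + 5).
C = -2X + 5  [with X=3]  = -1
Z = 3C - 2Y + 6  [with C=-1, Y=6]  = -9

-9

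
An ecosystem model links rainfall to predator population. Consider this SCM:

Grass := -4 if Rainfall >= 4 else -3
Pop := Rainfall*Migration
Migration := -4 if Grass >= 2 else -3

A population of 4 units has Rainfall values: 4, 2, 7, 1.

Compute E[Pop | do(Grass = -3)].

-10.5

Every unit gets Grass=-3 under the intervention. Pop values become -12, -6, -21, -3; E[Pop|do(Grass=-3)] = -10.5.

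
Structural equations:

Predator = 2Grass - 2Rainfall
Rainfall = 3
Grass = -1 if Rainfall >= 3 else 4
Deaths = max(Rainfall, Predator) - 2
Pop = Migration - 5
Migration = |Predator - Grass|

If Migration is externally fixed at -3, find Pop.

The intervention breaks the incoming arrows to Migration: Migration = |Predator - Grass| no longer applies, and Migration = -3.
Pop = Migration - 5  [with Migration=-3]  = -8

-8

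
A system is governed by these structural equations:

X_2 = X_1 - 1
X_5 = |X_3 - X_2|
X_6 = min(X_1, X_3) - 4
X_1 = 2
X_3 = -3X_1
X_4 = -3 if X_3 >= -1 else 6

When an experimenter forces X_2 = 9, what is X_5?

do(X_2=9) replaces the equation X_2 = X_1 - 1 with the constant X_2 = 9.
X_3 = -3X_1  [with X_1=2]  = -6
X_5 = |X_3 - X_2|  [with X_3=-6, X_2=9]  = 15

15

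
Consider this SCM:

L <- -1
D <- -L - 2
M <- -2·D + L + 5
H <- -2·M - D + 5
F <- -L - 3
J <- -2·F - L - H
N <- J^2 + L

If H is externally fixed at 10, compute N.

The intervention breaks the incoming arrows to H: H <- -2·M - D + 5 no longer applies, and H = 10.
F = -L - 3  [with L=-1]  = -2
J = -2·F - L - H  [with F=-2, L=-1, H=10]  = -5
N = J^2 + L  [with J=-5, L=-1]  = 24

24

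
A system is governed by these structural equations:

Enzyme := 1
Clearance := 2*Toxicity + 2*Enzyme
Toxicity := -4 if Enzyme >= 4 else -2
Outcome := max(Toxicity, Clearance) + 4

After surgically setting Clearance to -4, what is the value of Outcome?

2

The intervention breaks the incoming arrows to Clearance: Clearance := 2*Toxicity + 2*Enzyme no longer applies, and Clearance = -4.
Toxicity = -4 if Enzyme >= 4 else -2  [with Enzyme=1]  = -2
Outcome = max(Toxicity, Clearance) + 4  [with Toxicity=-2, Clearance=-4]  = 2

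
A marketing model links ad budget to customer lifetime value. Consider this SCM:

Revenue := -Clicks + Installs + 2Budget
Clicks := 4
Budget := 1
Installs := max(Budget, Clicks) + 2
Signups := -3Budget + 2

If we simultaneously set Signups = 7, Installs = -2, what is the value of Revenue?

The joint intervention fixes Signups = 7, Installs = -2, removing each variable's own equation.
Revenue = -Clicks + Installs + 2Budget  [with Clicks=4, Installs=-2, Budget=1]  = -4

-4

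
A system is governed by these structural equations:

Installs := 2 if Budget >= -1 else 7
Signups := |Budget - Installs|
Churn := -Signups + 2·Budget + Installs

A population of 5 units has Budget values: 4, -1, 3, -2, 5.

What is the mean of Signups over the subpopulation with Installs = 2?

2.25

E[Signups|Installs=2] averages over only the 4 units with Installs=2 (Budget = 4, -1, 3, 5): Signups = 2, 3, 1, 3, mean 2.25.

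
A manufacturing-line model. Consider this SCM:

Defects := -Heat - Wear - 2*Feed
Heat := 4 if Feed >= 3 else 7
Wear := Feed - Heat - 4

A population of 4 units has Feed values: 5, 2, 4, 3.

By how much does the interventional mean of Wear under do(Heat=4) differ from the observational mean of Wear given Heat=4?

-0.5

Every unit gets Heat=4 under the intervention. Wear values become -3, -6, -4, -5; E[Wear|do(Heat=4)] = -4.5.
E[Wear|Heat=4] averages over only the 3 units with Heat=4 (Feed = 5, 4, 3): Wear = -3, -4, -5, mean -4.
Difference = -4.5 − (-4) = -0.5.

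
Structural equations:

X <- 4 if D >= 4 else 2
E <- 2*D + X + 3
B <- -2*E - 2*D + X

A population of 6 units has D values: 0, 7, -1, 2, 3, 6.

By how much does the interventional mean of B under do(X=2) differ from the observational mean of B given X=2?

-11

Every unit gets X=2 under the intervention. B values become -8, -50, -2, -20, -26, -44; E[B|do(X=2)] = -25.
Conditioning on X=2 selects the 4 unit(s) with D ∈ {0, -1, 2, 3}. Their B values: -8, -2, -20, -26. Mean = -14.
Difference = -25 − (-14) = -11.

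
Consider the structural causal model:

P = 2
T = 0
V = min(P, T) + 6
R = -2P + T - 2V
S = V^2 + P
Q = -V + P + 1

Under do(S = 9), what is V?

6

do(S=9) replaces the equation S = V^2 + P with the constant S = 9.
V is not downstream of the intervention, so its value is determined by the original equations.
V = min(P, T) + 6  [with P=2, T=0]  = 6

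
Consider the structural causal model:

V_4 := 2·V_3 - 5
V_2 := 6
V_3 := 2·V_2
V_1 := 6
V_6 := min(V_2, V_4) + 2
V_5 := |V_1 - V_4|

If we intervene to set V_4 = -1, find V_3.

Under do(V_4=-1), the mechanism V_4 := 2·V_3 - 5 is discarded; V_4 is fixed at -1.
Since V_3 is not a descendant of the intervened variable, it is unaffected.
V_3 = 2·V_2  [with V_2=6]  = 12

12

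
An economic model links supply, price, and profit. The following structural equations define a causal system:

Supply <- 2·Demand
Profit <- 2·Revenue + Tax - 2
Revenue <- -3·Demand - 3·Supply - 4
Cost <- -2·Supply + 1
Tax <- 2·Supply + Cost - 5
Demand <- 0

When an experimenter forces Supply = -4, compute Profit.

10

Under do(Supply=-4), the mechanism Supply <- 2·Demand is discarded; Supply is fixed at -4.
Cost = -2·Supply + 1  [with Supply=-4]  = 9
Revenue = -3·Demand - 3·Supply - 4  [with Demand=0, Supply=-4]  = 8
Tax = 2·Supply + Cost - 5  [with Supply=-4, Cost=9]  = -4
Profit = 2·Revenue + Tax - 2  [with Revenue=8, Tax=-4]  = 10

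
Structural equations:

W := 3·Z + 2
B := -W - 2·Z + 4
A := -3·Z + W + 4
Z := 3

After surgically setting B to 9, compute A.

6

The intervention breaks the incoming arrows to B: B := -W - 2·Z + 4 no longer applies, and B = 9.
A is not downstream of the intervention, so its value is determined by the original equations.
W = 3·Z + 2  [with Z=3]  = 11
A = -3·Z + W + 4  [with Z=3, W=11]  = 6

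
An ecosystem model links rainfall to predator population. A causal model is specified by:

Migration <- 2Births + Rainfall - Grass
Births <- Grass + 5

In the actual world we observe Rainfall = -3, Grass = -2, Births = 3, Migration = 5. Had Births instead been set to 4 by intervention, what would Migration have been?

7

The intervention breaks the incoming arrows to Births: Births <- Grass + 5 no longer applies, and Births = 4.
Migration = 2Births + Rainfall - Grass  [with Births=4, Rainfall=-3, Grass=-2]  = 7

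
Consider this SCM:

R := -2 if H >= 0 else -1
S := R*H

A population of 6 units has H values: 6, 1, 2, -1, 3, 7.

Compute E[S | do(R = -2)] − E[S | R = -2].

Under do(R=-2), R's equation is replaced by R=-2 for every unit. Per-unit S: -12, -2, -4, 2, -6, -14. Mean = -6.
Conditioning on R=-2 selects the 5 unit(s) with H ∈ {6, 1, 2, 3, 7}. Their S values: -12, -2, -4, -6, -14. Mean = -7.6.
Difference = -6 − (-7.6) = 1.6.

1.6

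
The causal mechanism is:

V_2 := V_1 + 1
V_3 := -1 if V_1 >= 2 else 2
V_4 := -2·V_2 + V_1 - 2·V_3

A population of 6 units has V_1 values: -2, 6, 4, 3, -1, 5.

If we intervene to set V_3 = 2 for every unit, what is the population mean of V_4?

-8.5

Under do(V_3=2), V_3's equation is replaced by V_3=2 for every unit. Per-unit V_4: -4, -12, -10, -9, -5, -11. Mean = -8.5.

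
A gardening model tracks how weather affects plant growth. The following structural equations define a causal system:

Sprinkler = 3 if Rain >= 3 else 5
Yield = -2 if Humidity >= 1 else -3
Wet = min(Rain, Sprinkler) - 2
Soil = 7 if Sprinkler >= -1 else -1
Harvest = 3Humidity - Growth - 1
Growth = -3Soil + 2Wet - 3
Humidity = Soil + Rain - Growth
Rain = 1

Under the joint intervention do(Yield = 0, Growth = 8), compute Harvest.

Under do(Yield = 0, Growth = 8), each intervened variable's structural equation is replaced by its fixed value.
Sprinkler = 3 if Rain >= 3 else 5  [with Rain=1]  = 5
Soil = 7 if Sprinkler >= -1 else -1  [with Sprinkler=5]  = 7
Humidity = Soil + Rain - Growth  [with Soil=7, Rain=1, Growth=8]  = 0
Harvest = 3Humidity - Growth - 1  [with Humidity=0, Growth=8]  = -9

-9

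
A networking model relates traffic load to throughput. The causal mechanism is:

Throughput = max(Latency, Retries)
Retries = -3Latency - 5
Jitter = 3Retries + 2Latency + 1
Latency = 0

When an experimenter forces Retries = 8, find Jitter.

25

The intervention breaks the incoming arrows to Retries: Retries = -3Latency - 5 no longer applies, and Retries = 8.
Jitter = 3Retries + 2Latency + 1  [with Retries=8, Latency=0]  = 25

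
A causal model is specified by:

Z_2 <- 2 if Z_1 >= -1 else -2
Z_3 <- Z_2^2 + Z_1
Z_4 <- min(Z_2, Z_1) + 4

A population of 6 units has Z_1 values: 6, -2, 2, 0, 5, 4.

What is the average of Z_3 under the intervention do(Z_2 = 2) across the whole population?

6.5

Every unit gets Z_2=2 under the intervention. Z_3 values become 10, 2, 6, 4, 9, 8; E[Z_3|do(Z_2=2)] = 6.5.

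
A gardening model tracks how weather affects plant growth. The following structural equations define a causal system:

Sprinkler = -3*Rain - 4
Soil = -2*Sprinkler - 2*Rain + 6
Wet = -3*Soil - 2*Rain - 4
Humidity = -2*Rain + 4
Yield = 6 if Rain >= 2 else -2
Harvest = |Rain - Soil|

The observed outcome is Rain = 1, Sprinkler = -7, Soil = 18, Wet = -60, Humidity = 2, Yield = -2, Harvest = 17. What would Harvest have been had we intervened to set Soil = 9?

The intervention breaks the incoming arrows to Soil: Soil = -2*Sprinkler - 2*Rain + 6 no longer applies, and Soil = 9.
Harvest = |Rain - Soil|  [with Rain=1, Soil=9]  = 8

8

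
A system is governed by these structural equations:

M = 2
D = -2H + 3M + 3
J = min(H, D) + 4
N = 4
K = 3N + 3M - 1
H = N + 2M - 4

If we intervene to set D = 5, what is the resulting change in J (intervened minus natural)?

3

Intervening sets D = 5 and removes its equation (D = -2H + 3M + 3).
H = N + 2M - 4  [with N=4, M=2]  = 4
J = min(H, D) + 4  [with H=4, D=5]  = 8
Without intervention: H = N + 2M - 4  [with N=4, M=2]  = 4; D = -2H + 3M + 3  [with H=4, M=2]  = 1; J = min(H, D) + 4  [with H=4, D=1]  = 5.
Change = 8 − 5 = 3.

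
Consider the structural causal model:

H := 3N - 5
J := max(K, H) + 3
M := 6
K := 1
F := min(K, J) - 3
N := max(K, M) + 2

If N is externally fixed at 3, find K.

Under do(N=3), the mechanism N := max(K, M) + 2 is discarded; N is fixed at 3.
Since K is not a descendant of the intervened variable, it is unaffected.

1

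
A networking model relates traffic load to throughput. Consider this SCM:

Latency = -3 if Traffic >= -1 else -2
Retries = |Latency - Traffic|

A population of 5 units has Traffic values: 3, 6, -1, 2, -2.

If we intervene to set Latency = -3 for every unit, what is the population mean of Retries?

4.6

Under do(Latency=-3), Latency's equation is replaced by Latency=-3 for every unit. Per-unit Retries: 6, 9, 2, 5, 1. Mean = 4.6.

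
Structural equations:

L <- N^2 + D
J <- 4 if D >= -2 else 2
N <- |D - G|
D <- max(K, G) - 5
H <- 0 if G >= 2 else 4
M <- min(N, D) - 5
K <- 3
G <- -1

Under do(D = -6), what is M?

-11

do(D=-6) replaces the equation D <- max(K, G) - 5 with the constant D = -6.
N = |D - G|  [with D=-6, G=-1]  = 5
M = min(N, D) - 5  [with N=5, D=-6]  = -11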